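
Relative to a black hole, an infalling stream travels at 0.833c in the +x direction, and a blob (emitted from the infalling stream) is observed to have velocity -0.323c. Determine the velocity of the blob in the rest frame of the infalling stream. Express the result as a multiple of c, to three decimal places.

-0.911c

Invert the composition law: u' = (u − v)/(1 − uv/c²).
u' = (-0.323 − 0.833) / (1 − (-0.323)(0.833)) = -1.1560/1.2691 = -0.9109.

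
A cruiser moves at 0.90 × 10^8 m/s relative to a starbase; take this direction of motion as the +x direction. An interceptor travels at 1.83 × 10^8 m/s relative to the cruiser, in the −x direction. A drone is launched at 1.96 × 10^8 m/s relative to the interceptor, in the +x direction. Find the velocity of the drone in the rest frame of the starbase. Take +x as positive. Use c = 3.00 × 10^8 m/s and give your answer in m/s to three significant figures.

+1.09 × 10^8 m/s

Apply u = (u' + v)/(1 + u'v/c²) successively, working outward toward the starbase.
(Dividing each given speed by c = 3.00 × 10^8 m/s to work in units of c.)
Start: velocity of the cruiser relative to the starbase = 0.3000c.
Compose with the interceptor (u' = -0.610 in the cruiser frame): u_1 = (-0.610 + 0.300) / (1 + (-0.610)·0.300) = -0.3100/0.8170 = -0.3794.
Compose with the drone (u' = 0.653 in the interceptor frame): u_2 = (0.653 + (-0.379)) / (1 + 0.653·(-0.379)) = 0.2739/0.7521 = 0.3642.
So u = 0.3642 × 3.00 × 10^8 m/s.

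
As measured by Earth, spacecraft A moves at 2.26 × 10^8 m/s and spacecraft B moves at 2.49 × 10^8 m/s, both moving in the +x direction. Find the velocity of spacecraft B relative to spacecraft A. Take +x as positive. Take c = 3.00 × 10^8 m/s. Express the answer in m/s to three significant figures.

β_A = 0.753, β_B = 0.830 (dividing each by c = 3.00 × 10^8 m/s).
Transform to A's frame with the inverse velocity-addition law: u' = (u − v)/(1 − uv/c²), taking u = β_B and v = β_A.
u' = (0.830 − 0.753) / (1 − (0.753)(0.830)) = 0.0767/0.3747 = 0.2046.
u' = 0.2046 × 3.00 × 10^8 m/s.

+6.14 × 10^7 m/s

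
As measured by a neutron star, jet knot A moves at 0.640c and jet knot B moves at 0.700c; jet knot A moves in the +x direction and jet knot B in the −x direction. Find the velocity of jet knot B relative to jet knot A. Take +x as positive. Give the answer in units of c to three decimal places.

β_A = 0.640, β_B = -0.700.
Transform to A's frame with the inverse velocity-addition law: u' = (u − v)/(1 − uv/c²), taking u = β_B and v = β_A.
u' = (-0.700 − 0.640) / (1 − (0.640)(-0.700)) = -1.3400/1.4480 = -0.9254.

-0.925c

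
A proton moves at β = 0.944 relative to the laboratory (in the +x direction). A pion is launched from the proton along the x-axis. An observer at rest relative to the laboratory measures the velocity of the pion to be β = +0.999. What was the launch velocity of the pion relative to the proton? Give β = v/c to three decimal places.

Invert the composition law: u' = (u − v)/(1 − uv/c²).
u' = (0.999 − 0.944) / (1 − (0.999)(0.944)) = 0.0550/0.0569 = 0.9659.

β = +0.966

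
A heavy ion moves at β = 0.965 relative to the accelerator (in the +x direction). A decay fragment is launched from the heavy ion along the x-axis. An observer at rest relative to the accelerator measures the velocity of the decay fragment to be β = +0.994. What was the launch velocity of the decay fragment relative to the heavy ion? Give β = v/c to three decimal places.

β = +0.711

Invert the composition law: u' = (u − v)/(1 − uv/c²).
u' = (0.994 − 0.965) / (1 − (0.994)(0.965)) = 0.0290/0.0408 = 0.7110.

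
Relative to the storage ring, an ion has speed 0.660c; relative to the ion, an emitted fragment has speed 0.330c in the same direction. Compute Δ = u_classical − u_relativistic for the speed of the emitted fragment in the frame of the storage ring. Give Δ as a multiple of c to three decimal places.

Δ = 0.177c

Galilean: u_cl = 0.330 + 0.660 = 0.9900.
Relativistic: u_rel = (0.330 + 0.660) / (1 + 0.330·0.660) = 0.9900/1.2178 = 0.8129.
Δ = 0.9900 − 0.8129 = 0.1771.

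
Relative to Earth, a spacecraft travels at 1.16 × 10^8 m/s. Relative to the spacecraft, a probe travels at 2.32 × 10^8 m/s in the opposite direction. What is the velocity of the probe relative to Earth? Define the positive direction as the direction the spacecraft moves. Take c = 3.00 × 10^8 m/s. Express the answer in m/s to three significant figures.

-1.65 × 10^8 m/s

In units of c (dividing by 3.00 × 10^8 m/s): v = 0.387, u' = -0.773.
u = (u' + v)/(1 + u'v/c²):
u = (-0.773 + 0.387) / (1 + (-0.773)·0.387) = -0.3867/0.7010 = -0.5516
(Galilean addition would give -0.387c.)
Converting back: u = -0.5516 × 3.00 × 10^8 m/s.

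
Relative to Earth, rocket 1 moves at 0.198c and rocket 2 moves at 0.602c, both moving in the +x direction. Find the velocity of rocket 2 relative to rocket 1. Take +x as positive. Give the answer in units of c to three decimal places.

+0.459c

β_A = 0.198, β_B = 0.602.
Transform to A's frame with the inverse velocity-addition law: u' = (u − v)/(1 − uv/c²), taking u = β_B and v = β_A.
u' = (0.602 − 0.198) / (1 − (0.198)(0.602)) = 0.4040/0.8808 = 0.4587.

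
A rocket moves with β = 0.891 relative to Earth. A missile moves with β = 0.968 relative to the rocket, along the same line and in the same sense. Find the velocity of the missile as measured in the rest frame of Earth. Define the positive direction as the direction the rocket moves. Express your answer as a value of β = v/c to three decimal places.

β = 0.998

With v = 0.891 and u' = 0.968 (in units of c),
u = (u' + v)/(1 + u'v/c²):
u = (0.968 + 0.891) / (1 + 0.968·0.891) = 1.8590/1.8625 = 0.9981
(Galilean addition would give +1.859c, exceeding c.)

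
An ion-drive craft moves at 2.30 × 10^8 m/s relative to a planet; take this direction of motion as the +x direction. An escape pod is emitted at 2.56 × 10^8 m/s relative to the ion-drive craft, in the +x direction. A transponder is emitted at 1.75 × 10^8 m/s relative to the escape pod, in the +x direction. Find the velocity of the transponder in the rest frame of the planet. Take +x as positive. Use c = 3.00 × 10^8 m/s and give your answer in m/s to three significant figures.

2.98 × 10^8 m/s

Apply u = (u' + v)/(1 + u'v/c²) successively, working outward toward the planet.
(Dividing each given speed by c = 3.00 × 10^8 m/s to work in units of c.)
Start: velocity of the ion-drive craft relative to the planet = 0.7667c.
Compose with the escape pod (u' = 0.853 in the ion-drive craft frame): u_1 = (0.853 + 0.767) / (1 + 0.853·0.767) = 1.6200/1.6542 = 0.9793.
Compose with the transponder (u' = 0.583 in the escape pod frame): u_2 = (0.583 + 0.979) / (1 + 0.583·0.979) = 1.5626/1.5713 = 0.9945.
So u = 0.9945 × 3.00 × 10^8 m/s.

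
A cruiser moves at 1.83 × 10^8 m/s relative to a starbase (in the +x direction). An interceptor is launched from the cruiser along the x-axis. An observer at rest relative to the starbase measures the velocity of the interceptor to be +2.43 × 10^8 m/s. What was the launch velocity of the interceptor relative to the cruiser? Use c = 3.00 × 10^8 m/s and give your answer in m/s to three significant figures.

v = 0.610c, u = 0.810c.
Invert the composition law: u' = (u − v)/(1 − uv/c²).
u' = (0.810 − 0.610) / (1 − (0.810)(0.610)) = 0.2000/0.5059 = 0.3953.
u' = 0.3953 × 3.00 × 10^8 m/s.

+1.19 × 10^8 m/s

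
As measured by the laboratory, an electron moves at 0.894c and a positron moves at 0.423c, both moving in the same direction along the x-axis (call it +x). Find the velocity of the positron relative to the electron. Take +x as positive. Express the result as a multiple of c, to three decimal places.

-0.757c

β_A = 0.894, β_B = 0.423.
Transform to A's frame with the inverse velocity-addition law: u' = (u − v)/(1 − uv/c²), taking u = β_B and v = β_A.
u' = (0.423 − 0.894) / (1 − (0.894)(0.423)) = -0.4710/0.6218 = -0.7574.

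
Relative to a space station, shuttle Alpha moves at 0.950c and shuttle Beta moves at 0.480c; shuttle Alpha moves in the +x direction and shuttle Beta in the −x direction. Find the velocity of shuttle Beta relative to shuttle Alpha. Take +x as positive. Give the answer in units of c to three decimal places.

β_A = 0.950, β_B = -0.480.
Transform to A's frame with the inverse velocity-addition law: u' = (u − v)/(1 − uv/c²), taking u = β_B and v = β_A.
u' = (-0.480 − 0.950) / (1 − (0.950)(-0.480)) = -1.4300/1.4560 = -0.9821.

-0.982c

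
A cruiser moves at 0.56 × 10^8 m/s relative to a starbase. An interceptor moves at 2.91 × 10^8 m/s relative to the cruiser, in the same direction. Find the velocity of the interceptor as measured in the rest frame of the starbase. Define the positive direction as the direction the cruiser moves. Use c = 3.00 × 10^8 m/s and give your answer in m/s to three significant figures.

In units of c (dividing by 3.00 × 10^8 m/s): v = 0.187, u' = 0.970.
u = (u' + v)/(1 + u'v/c²):
u = (0.970 + 0.187) / (1 + 0.970·0.187) = 1.1567/1.1811 = 0.9793
Converting back: u = 0.9793 × 3.00 × 10^8 m/s.

2.94 × 10^8 m/s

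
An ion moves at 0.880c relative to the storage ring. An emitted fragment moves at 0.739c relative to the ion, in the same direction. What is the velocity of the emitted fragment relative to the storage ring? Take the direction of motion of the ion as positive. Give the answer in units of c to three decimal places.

With v = 0.880 and u' = 0.739 (in units of c),
u = (u' + v)/(1 + u'v/c²):
u = (0.739 + 0.880) / (1 + 0.739·0.880) = 1.6190/1.6503 = 0.9810
(Galilean addition would give +1.619c, exceeding c.)

0.981c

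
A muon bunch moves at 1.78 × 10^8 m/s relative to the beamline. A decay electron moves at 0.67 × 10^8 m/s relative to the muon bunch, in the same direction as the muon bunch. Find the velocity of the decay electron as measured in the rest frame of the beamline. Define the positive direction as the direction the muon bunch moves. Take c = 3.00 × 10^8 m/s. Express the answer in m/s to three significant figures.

2.16 × 10^8 m/s

In units of c (dividing by 3.00 × 10^8 m/s): v = 0.593, u' = 0.223.
u = (u' + v)/(1 + u'v/c²):
u = (0.223 + 0.593) / (1 + 0.223·0.593) = 0.8167/1.1325 = 0.7211
(Galilean addition would give +0.817c.)
Converting back: u = 0.7211 × 3.00 × 10^8 m/s.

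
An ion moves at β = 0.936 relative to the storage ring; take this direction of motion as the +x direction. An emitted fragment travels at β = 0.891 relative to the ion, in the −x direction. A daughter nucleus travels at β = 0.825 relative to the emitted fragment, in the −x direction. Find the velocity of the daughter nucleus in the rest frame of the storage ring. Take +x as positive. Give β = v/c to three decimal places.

Apply u = (u' + v)/(1 + u'v/c²) successively, working outward toward the storage ring.
Start: velocity of the ion relative to the storage ring = 0.9360c.
Compose with the emitted fragment (u' = -0.891 in the ion frame): u_1 = (-0.891 + 0.936) / (1 + (-0.891)·0.936) = 0.0450/0.1660 = 0.2710.
Compose with the daughter nucleus (u' = -0.825 in the emitted fragment frame): u_2 = (-0.825 + 0.271) / (1 + (-0.825)·0.271) = -0.5540/0.7764 = -0.7135.

β = -0.714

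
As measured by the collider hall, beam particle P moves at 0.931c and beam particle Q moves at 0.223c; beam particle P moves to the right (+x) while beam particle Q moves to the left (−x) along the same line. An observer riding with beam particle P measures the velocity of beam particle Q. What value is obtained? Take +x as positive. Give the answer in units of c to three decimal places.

β_A = 0.931, β_B = -0.223.
Transform to A's frame with the inverse velocity-addition law: u' = (u − v)/(1 − uv/c²), taking u = β_B and v = β_A.
u' = (-0.223 − 0.931) / (1 − (0.931)(-0.223)) = -1.1540/1.2076 = -0.9556.

-0.956c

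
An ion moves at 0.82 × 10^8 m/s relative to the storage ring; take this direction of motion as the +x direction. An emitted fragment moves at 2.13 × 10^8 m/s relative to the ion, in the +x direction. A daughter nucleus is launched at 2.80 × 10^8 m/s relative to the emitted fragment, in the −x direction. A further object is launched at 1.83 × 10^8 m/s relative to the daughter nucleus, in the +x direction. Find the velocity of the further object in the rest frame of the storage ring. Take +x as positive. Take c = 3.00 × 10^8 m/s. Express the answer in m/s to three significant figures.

Apply u = (u' + v)/(1 + u'v/c²) successively, working outward toward the storage ring.
(Dividing each given speed by c = 3.00 × 10^8 m/s to work in units of c.)
Start: velocity of the ion relative to the storage ring = 0.2733c.
Compose with the emitted fragment (u' = 0.710 in the ion frame): u_1 = (0.710 + 0.273) / (1 + 0.710·0.273) = 0.9833/1.1941 = 0.8235.
Compose with the daughter nucleus (u' = -0.933 in the emitted fragment frame): u_2 = (-0.933 + 0.824) / (1 + (-0.933)·0.824) = -0.1098/0.2314 = -0.4746.
Compose with the further object (u' = 0.610 in the daughter nucleus frame): u_3 = (0.610 + (-0.475)) / (1 + 0.610·(-0.475)) = 0.1354/0.7105 = 0.1906.
So u = 0.1906 × 3.00 × 10^8 m/s.

+5.72 × 10^7 m/s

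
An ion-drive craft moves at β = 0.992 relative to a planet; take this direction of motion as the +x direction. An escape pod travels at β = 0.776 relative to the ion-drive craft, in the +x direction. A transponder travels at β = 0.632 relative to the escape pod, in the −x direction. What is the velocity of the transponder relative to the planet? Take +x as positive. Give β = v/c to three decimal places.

β = +0.996

Apply u = (u' + v)/(1 + u'v/c²) successively, working outward toward the planet.
Start: velocity of the ion-drive craft relative to the planet = 0.9920c.
Compose with the escape pod (u' = 0.776 in the ion-drive craft frame): u_1 = (0.776 + 0.992) / (1 + 0.776·0.992) = 1.7680/1.7698 = 0.9990.
Compose with the transponder (u' = -0.632 in the escape pod frame): u_2 = (-0.632 + 0.999) / (1 + (-0.632)·0.999) = 0.3670/0.3686 = 0.9955.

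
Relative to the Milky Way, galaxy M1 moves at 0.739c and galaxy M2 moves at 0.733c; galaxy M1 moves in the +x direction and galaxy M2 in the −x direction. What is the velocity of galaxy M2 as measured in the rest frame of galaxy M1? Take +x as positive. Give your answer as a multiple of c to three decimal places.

β_A = 0.739, β_B = -0.733.
Transform to A's frame with the inverse velocity-addition law: u' = (u − v)/(1 − uv/c²), taking u = β_B and v = β_A.
u' = (-0.733 − 0.739) / (1 − (0.739)(-0.733)) = -1.4720/1.5417 = -0.9548.

-0.955c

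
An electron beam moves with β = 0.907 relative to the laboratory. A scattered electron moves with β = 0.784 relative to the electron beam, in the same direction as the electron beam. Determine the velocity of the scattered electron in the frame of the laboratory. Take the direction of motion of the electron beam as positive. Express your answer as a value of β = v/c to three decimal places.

β = 0.988

With v = 0.907 and u' = 0.784 (in units of c),
u = (u' + v)/(1 + u'v/c²):
u = (0.784 + 0.907) / (1 + 0.784·0.907) = 1.6910/1.7111 = 0.9883
(Galilean addition would give +1.691c, exceeding c.)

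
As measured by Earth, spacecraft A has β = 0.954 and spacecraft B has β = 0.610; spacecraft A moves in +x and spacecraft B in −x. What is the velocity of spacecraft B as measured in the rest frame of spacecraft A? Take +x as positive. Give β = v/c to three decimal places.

β = -0.989

β_A = 0.954, β_B = -0.610.
Transform to A's frame with the inverse velocity-addition law: u' = (u − v)/(1 − uv/c²), taking u = β_B and v = β_A.
u' = (-0.610 − 0.954) / (1 − (0.954)(-0.610)) = -1.5640/1.5819 = -0.9887.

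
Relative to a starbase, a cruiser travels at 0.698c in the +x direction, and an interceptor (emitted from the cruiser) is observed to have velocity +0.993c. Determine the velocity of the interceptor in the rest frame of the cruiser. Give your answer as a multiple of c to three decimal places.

Invert the composition law: u' = (u − v)/(1 − uv/c²).
u' = (0.993 − 0.698) / (1 − (0.993)(0.698)) = 0.2950/0.3069 = 0.9613.

+0.961c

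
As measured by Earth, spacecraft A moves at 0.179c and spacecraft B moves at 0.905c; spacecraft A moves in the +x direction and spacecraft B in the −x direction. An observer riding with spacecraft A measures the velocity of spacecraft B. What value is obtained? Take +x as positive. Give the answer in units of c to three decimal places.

-0.933c

β_A = 0.179, β_B = -0.905.
Transform to A's frame with the inverse velocity-addition law: u' = (u − v)/(1 − uv/c²), taking u = β_B and v = β_A.
u' = (-0.905 − 0.179) / (1 − (0.179)(-0.905)) = -1.0840/1.1620 = -0.9329.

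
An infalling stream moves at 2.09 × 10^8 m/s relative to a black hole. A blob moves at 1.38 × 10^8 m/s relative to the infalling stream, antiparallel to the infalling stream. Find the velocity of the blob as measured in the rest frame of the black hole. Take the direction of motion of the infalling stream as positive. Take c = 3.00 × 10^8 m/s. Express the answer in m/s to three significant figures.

+1.04 × 10^8 m/s

In units of c (dividing by 3.00 × 10^8 m/s): v = 0.697, u' = -0.460.
u = (u' + v)/(1 + u'v/c²):
u = (-0.460 + 0.697) / (1 + (-0.460)·0.697) = 0.2367/0.6795 = 0.3483
(Galilean addition would give +0.237c.)
Converting back: u = 0.3483 × 3.00 × 10^8 m/s.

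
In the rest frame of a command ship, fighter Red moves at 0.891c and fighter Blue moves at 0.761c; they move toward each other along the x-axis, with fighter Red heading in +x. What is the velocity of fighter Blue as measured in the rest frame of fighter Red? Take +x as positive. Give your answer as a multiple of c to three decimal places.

-0.984c

β_A = 0.891, β_B = -0.761.
Transform to A's frame with the inverse velocity-addition law: u' = (u − v)/(1 − uv/c²), taking u = β_B and v = β_A.
u' = (-0.761 − 0.891) / (1 − (0.891)(-0.761)) = -1.6520/1.6781 = -0.9845.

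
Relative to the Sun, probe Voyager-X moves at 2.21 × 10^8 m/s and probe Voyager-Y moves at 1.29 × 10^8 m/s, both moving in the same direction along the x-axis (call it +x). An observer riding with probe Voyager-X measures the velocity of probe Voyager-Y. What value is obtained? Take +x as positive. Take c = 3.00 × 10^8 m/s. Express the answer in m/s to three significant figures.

-1.35 × 10^8 m/s

β_A = 0.737, β_B = 0.430 (dividing each by c = 3.00 × 10^8 m/s).
Transform to A's frame with the inverse velocity-addition law: u' = (u − v)/(1 − uv/c²), taking u = β_B and v = β_A.
u' = (0.430 − 0.737) / (1 − (0.737)(0.430)) = -0.3067/0.6832 = -0.4488.
u' = -0.4488 × 3.00 × 10^8 m/s.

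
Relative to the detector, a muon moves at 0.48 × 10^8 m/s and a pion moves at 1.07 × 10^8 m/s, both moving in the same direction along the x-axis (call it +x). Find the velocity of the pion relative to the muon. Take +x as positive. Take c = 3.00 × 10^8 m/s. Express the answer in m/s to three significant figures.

+6.26 × 10^7 m/s

β_A = 0.160, β_B = 0.357 (dividing each by c = 3.00 × 10^8 m/s).
Transform to A's frame with the inverse velocity-addition law: u' = (u − v)/(1 − uv/c²), taking u = β_B and v = β_A.
u' = (0.357 − 0.160) / (1 − (0.160)(0.357)) = 0.1967/0.9429 = 0.2086.
u' = 0.2086 × 3.00 × 10^8 m/s.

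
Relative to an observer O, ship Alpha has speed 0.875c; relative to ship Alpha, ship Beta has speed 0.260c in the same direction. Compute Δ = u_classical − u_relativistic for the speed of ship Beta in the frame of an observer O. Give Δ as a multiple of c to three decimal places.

Galilean: u_cl = 0.260 + 0.875 = 1.1350.
Relativistic: u_rel = (0.260 + 0.875) / (1 + 0.260·0.875) = 1.1350/1.2275 = 0.9246.
Δ = 1.1350 − 0.9246 = 0.2104.
(The classical prediction exceeds c; the relativistic result does not.)

Δ = 0.210c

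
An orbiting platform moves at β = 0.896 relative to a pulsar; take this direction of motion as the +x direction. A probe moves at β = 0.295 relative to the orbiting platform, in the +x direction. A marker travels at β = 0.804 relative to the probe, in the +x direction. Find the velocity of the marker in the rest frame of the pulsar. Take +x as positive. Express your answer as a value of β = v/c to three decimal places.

Apply u = (u' + v)/(1 + u'v/c²) successively, working outward toward the pulsar.
Start: velocity of the orbiting platform relative to the pulsar = 0.8960c.
Compose with the probe (u' = 0.295 in the orbiting platform frame): u_1 = (0.295 + 0.896) / (1 + 0.295·0.896) = 1.1910/1.2643 = 0.9420.
Compose with the marker (u' = 0.804 in the probe frame): u_2 = (0.804 + 0.942) / (1 + 0.804·0.942) = 1.7460/1.7574 = 0.9935.

β = 0.994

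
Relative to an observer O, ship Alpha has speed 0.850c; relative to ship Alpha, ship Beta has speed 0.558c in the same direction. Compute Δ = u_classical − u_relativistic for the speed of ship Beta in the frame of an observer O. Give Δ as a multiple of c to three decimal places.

Δ = 0.453c

Galilean: u_cl = 0.558 + 0.850 = 1.4080.
Relativistic: u_rel = (0.558 + 0.850) / (1 + 0.558·0.850) = 1.4080/1.4743 = 0.9550.
Δ = 1.4080 − 0.9550 = 0.4530.
(The classical prediction exceeds c; the relativistic result does not.)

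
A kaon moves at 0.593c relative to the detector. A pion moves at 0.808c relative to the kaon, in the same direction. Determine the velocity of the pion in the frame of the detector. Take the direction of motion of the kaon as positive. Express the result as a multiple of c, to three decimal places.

0.947c

With v = 0.593 and u' = 0.808 (in units of c),
u = (u' + v)/(1 + u'v/c²):
u = (0.808 + 0.593) / (1 + 0.808·0.593) = 1.4010/1.4791 = 0.9472
(Galilean addition would give +1.401c, exceeding c.)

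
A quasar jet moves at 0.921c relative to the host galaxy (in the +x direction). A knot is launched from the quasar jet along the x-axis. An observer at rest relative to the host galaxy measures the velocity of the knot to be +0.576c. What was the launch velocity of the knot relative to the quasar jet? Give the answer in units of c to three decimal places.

Invert the composition law: u' = (u − v)/(1 − uv/c²).
u' = (0.576 − 0.921) / (1 − (0.576)(0.921)) = -0.3450/0.4695 = -0.7348.

-0.735c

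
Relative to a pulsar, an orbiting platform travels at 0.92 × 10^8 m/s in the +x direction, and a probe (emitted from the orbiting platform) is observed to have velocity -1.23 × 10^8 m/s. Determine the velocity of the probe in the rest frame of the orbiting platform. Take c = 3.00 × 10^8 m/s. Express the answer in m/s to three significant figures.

v = 0.307c, u = -0.410c.
Invert the composition law: u' = (u − v)/(1 − uv/c²).
u' = (-0.410 − 0.307) / (1 − (-0.410)(0.307)) = -0.7167/1.1257 = -0.6366.
u' = -0.6366 × 3.00 × 10^8 m/s.

-1.91 × 10^8 m/s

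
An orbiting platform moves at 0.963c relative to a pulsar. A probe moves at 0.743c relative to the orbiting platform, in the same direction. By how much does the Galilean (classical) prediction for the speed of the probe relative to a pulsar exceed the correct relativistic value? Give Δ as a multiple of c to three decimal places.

Δ = 0.712c

Galilean: u_cl = 0.743 + 0.963 = 1.7060.
Relativistic: u_rel = (0.743 + 0.963) / (1 + 0.743·0.963) = 1.7060/1.7155 = 0.9945.
Δ = 1.7060 − 0.9945 = 0.7115.
(The classical prediction exceeds c; the relativistic result does not.)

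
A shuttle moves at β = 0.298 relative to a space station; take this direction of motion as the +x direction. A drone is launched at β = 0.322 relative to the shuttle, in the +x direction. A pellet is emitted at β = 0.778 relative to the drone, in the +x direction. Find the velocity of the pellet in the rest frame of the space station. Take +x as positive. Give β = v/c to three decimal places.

Apply u = (u' + v)/(1 + u'v/c²) successively, working outward toward the space station.
Start: velocity of the shuttle relative to the space station = 0.2980c.
Compose with the drone (u' = 0.322 in the shuttle frame): u_1 = (0.322 + 0.298) / (1 + 0.322·0.298) = 0.6200/1.0960 = 0.5657.
Compose with the pellet (u' = 0.778 in the drone frame): u_2 = (0.778 + 0.566) / (1 + 0.778·0.566) = 1.3437/1.4401 = 0.9331.

β = 0.933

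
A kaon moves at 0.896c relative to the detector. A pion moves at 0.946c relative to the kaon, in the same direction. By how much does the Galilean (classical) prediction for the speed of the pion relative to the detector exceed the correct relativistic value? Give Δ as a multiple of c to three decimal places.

Δ = 0.845c

Galilean: u_cl = 0.946 + 0.896 = 1.8420.
Relativistic: u_rel = (0.946 + 0.896) / (1 + 0.946·0.896) = 1.8420/1.8476 = 0.9970.
Δ = 1.8420 − 0.9970 = 0.8450.
(The classical prediction exceeds c; the relativistic result does not.)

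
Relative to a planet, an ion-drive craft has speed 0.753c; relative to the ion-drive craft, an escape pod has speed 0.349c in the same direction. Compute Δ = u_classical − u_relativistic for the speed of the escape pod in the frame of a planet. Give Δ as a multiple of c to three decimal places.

Δ = 0.229c

Galilean: u_cl = 0.349 + 0.753 = 1.1020.
Relativistic: u_rel = (0.349 + 0.753) / (1 + 0.349·0.753) = 1.1020/1.2628 = 0.8727.
Δ = 1.1020 − 0.8727 = 0.2293.
(The classical prediction exceeds c; the relativistic result does not.)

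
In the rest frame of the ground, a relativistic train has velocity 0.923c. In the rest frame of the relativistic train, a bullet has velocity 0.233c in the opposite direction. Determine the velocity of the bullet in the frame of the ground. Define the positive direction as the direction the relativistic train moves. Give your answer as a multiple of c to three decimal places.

With v = 0.923 and u' = -0.233 (in units of c),
u = (u' + v)/(1 + u'v/c²):
u = (-0.233 + 0.923) / (1 + (-0.233)·0.923) = 0.6900/0.7849 = 0.8790

+0.879c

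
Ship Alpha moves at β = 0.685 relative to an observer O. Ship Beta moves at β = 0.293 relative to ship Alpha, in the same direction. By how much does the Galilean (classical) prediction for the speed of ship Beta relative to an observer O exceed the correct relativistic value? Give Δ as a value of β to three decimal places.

Δ = 0.163

Galilean: u_cl = 0.293 + 0.685 = 0.9780.
Relativistic: u_rel = (0.293 + 0.685) / (1 + 0.293·0.685) = 0.9780/1.2007 = 0.8145.
Δ = 0.9780 − 0.8145 = 0.1635.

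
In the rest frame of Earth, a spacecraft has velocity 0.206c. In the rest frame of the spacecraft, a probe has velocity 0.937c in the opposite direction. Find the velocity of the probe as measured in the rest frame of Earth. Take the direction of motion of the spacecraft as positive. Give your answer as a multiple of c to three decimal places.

-0.906c

With v = 0.206 and u' = -0.937 (in units of c),
u = (u' + v)/(1 + u'v/c²):
u = (-0.937 + 0.206) / (1 + (-0.937)·0.206) = -0.7310/0.8070 = -0.9058
(Galilean addition would give -0.731c.)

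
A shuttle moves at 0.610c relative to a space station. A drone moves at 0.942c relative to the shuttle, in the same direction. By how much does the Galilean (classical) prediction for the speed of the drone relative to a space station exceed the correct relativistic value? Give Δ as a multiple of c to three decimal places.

Δ = 0.566c

Galilean: u_cl = 0.942 + 0.610 = 1.5520.
Relativistic: u_rel = (0.942 + 0.610) / (1 + 0.942·0.610) = 1.5520/1.5746 = 0.9856.
Δ = 1.5520 − 0.9856 = 0.5664.
(The classical prediction exceeds c; the relativistic result does not.)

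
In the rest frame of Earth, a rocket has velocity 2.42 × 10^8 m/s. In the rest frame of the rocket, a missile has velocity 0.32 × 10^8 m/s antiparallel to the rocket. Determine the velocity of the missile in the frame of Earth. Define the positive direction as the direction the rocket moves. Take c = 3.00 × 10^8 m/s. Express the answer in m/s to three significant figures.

+2.30 × 10^8 m/s

In units of c (dividing by 3.00 × 10^8 m/s): v = 0.807, u' = -0.107.
u = (u' + v)/(1 + u'v/c²):
u = (-0.107 + 0.807) / (1 + (-0.107)·0.807) = 0.7000/0.9140 = 0.7659
(Galilean addition would give +0.700c.)
Converting back: u = 0.7659 × 3.00 × 10^8 m/s.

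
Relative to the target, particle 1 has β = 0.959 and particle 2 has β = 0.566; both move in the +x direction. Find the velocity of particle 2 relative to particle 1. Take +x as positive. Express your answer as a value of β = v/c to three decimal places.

β = -0.860

β_A = 0.959, β_B = 0.566.
Transform to A's frame with the inverse velocity-addition law: u' = (u − v)/(1 − uv/c²), taking u = β_B and v = β_A.
u' = (0.566 − 0.959) / (1 − (0.959)(0.566)) = -0.3930/0.4572 = -0.8596.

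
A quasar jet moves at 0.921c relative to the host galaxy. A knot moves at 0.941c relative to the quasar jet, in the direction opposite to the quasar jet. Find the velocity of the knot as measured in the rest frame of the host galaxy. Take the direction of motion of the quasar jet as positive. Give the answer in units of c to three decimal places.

With v = 0.921 and u' = -0.941 (in units of c),
u = (u' + v)/(1 + u'v/c²):
u = (-0.941 + 0.921) / (1 + (-0.941)·0.921) = -0.0200/0.1333 = -0.1500

-0.150c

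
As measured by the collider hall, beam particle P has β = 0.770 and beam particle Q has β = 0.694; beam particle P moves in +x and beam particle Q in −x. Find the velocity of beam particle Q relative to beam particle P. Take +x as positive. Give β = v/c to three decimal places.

β = -0.954

β_A = 0.770, β_B = -0.694.
Transform to A's frame with the inverse velocity-addition law: u' = (u − v)/(1 − uv/c²), taking u = β_B and v = β_A.
u' = (-0.694 − 0.770) / (1 − (0.770)(-0.694)) = -1.4640/1.5344 = -0.9541.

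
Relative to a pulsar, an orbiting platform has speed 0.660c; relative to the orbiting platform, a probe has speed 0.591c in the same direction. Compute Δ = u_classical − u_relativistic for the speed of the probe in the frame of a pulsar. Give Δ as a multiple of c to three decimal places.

Galilean: u_cl = 0.591 + 0.660 = 1.2510.
Relativistic: u_rel = (0.591 + 0.660) / (1 + 0.591·0.660) = 1.2510/1.3901 = 0.9000.
Δ = 1.2510 − 0.9000 = 0.3510.
(The classical prediction exceeds c; the relativistic result does not.)

Δ = 0.351c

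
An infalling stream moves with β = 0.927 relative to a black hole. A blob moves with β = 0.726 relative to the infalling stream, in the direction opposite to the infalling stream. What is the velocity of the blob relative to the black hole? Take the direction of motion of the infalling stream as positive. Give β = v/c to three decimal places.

β = +0.615

With v = 0.927 and u' = -0.726 (in units of c),
u = (u' + v)/(1 + u'v/c²):
u = (-0.726 + 0.927) / (1 + (-0.726)·0.927) = 0.2010/0.3270 = 0.6147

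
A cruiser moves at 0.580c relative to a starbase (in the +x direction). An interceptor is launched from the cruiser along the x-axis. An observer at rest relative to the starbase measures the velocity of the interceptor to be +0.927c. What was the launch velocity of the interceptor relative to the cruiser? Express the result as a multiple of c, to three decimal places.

+0.751c

Invert the composition law: u' = (u − v)/(1 − uv/c²).
u' = (0.927 − 0.580) / (1 − (0.927)(0.580)) = 0.3470/0.4623 = 0.7505.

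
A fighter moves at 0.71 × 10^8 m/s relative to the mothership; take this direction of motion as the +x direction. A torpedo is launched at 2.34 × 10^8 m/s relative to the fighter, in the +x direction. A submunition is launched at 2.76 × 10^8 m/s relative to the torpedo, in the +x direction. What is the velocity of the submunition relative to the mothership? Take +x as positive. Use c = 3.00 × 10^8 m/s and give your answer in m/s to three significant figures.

Apply u = (u' + v)/(1 + u'v/c²) successively, working outward toward the mothership.
(Dividing each given speed by c = 3.00 × 10^8 m/s to work in units of c.)
Start: velocity of the fighter relative to the mothership = 0.2367c.
Compose with the torpedo (u' = 0.780 in the fighter frame): u_1 = (0.780 + 0.237) / (1 + 0.780·0.237) = 1.0167/1.1846 = 0.8582.
Compose with the submunition (u' = 0.920 in the torpedo frame): u_2 = (0.920 + 0.858) / (1 + 0.920·0.858) = 1.7782/1.7896 = 0.9937.
So u = 0.9937 × 3.00 × 10^8 m/s.

2.98 × 10^8 m/s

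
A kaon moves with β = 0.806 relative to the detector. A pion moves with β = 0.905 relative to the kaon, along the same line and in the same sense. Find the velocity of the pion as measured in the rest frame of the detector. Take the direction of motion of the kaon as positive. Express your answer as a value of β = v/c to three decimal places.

With v = 0.806 and u' = 0.905 (in units of c),
u = (u' + v)/(1 + u'v/c²):
u = (0.905 + 0.806) / (1 + 0.905·0.806) = 1.7110/1.7294 = 0.9893
(Galilean addition would give +1.711c, exceeding c.)

β = 0.989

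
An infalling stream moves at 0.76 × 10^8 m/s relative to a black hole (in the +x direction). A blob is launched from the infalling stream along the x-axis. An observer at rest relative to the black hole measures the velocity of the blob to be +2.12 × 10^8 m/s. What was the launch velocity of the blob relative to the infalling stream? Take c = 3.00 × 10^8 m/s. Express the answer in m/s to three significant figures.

v = 0.253c, u = 0.707c.
Invert the composition law: u' = (u − v)/(1 − uv/c²).
u' = (0.707 − 0.253) / (1 − (0.707)(0.253)) = 0.4533/0.8210 = 0.5522.
u' = 0.5522 × 3.00 × 10^8 m/s.

+1.66 × 10^8 m/s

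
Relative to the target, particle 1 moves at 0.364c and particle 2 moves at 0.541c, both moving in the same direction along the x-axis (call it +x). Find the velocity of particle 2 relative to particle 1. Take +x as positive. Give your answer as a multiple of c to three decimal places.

+0.220c

β_A = 0.364, β_B = 0.541.
Transform to A's frame with the inverse velocity-addition law: u' = (u − v)/(1 − uv/c²), taking u = β_B and v = β_A.
u' = (0.541 − 0.364) / (1 − (0.364)(0.541)) = 0.1770/0.8031 = 0.2204.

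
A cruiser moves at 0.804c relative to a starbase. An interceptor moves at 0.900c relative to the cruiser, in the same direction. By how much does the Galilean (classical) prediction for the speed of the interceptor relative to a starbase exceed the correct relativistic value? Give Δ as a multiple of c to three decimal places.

Δ = 0.715c

Galilean: u_cl = 0.900 + 0.804 = 1.7040.
Relativistic: u_rel = (0.900 + 0.804) / (1 + 0.900·0.804) = 1.7040/1.7236 = 0.9886.
Δ = 1.7040 − 0.9886 = 0.7154.
(The classical prediction exceeds c; the relativistic result does not.)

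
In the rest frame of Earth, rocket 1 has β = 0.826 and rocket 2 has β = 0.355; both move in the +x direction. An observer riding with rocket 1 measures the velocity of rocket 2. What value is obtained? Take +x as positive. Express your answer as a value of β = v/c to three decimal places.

β = -0.666

β_A = 0.826, β_B = 0.355.
Transform to A's frame with the inverse velocity-addition law: u' = (u − v)/(1 − uv/c²), taking u = β_B and v = β_A.
u' = (0.355 − 0.826) / (1 − (0.826)(0.355)) = -0.4710/0.7068 = -0.6664.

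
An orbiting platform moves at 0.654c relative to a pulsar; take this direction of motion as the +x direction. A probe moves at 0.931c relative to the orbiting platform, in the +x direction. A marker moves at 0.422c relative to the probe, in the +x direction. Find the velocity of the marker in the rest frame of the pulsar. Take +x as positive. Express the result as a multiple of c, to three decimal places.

Apply u = (u' + v)/(1 + u'v/c²) successively, working outward toward the pulsar.
Start: velocity of the orbiting platform relative to the pulsar = 0.6540c.
Compose with the probe (u' = 0.931 in the orbiting platform frame): u_1 = (0.931 + 0.654) / (1 + 0.931·0.654) = 1.5850/1.6089 = 0.9852.
Compose with the marker (u' = 0.422 in the probe frame): u_2 = (0.422 + 0.985) / (1 + 0.422·0.985) = 1.4072/1.4157 = 0.9939.

0.994c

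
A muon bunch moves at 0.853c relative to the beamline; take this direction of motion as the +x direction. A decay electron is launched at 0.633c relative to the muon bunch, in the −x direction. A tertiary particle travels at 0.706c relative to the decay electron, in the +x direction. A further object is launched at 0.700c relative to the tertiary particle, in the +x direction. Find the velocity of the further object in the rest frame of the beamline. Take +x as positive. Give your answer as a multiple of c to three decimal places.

Apply u = (u' + v)/(1 + u'v/c²) successively, working outward toward the beamline.
Start: velocity of the muon bunch relative to the beamline = 0.8530c.
Compose with the decay electron (u' = -0.633 in the muon bunch frame): u_1 = (-0.633 + 0.853) / (1 + (-0.633)·0.853) = 0.2200/0.4601 = 0.4782.
Compose with the tertiary particle (u' = 0.706 in the decay electron frame): u_2 = (0.706 + 0.478) / (1 + 0.706·0.478) = 1.1842/1.3376 = 0.8853.
Compose with the further object (u' = 0.700 in the tertiary particle frame): u_3 = (0.700 + 0.885) / (1 + 0.700·0.885) = 1.5853/1.6197 = 0.9788.

+0.979c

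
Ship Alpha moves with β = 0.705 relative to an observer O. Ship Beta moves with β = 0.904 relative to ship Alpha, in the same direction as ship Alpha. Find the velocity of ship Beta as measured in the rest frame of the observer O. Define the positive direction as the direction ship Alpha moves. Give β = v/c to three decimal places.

With v = 0.705 and u' = 0.904 (in units of c),
u = (u' + v)/(1 + u'v/c²):
u = (0.904 + 0.705) / (1 + 0.904·0.705) = 1.6090/1.6373 = 0.9827

β = 0.983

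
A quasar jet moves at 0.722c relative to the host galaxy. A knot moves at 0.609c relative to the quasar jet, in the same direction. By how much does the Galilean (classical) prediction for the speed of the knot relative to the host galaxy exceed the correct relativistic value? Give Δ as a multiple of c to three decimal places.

Δ = 0.407c

Galilean: u_cl = 0.609 + 0.722 = 1.3310.
Relativistic: u_rel = (0.609 + 0.722) / (1 + 0.609·0.722) = 1.3310/1.4397 = 0.9245.
Δ = 1.3310 − 0.9245 = 0.4065.
(The classical prediction exceeds c; the relativistic result does not.)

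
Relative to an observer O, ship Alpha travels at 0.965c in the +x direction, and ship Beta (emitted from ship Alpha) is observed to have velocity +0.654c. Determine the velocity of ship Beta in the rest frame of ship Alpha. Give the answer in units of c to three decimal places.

Invert the composition law: u' = (u − v)/(1 − uv/c²).
u' = (0.654 − 0.965) / (1 − (0.654)(0.965)) = -0.3110/0.3689 = -0.8431.

-0.843c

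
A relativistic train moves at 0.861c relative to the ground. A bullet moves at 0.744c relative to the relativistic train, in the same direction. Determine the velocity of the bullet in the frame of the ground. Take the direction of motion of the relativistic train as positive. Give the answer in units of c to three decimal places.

0.978c

With v = 0.861 and u' = 0.744 (in units of c),
u = (u' + v)/(1 + u'v/c²):
u = (0.744 + 0.861) / (1 + 0.744·0.861) = 1.6050/1.6406 = 0.9783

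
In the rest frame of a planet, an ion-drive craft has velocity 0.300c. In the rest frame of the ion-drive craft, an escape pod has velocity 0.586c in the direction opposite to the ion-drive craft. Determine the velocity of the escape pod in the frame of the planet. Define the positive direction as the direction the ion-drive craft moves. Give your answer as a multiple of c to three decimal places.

-0.347c

With v = 0.300 and u' = -0.586 (in units of c),
u = (u' + v)/(1 + u'v/c²):
u = (-0.586 + 0.300) / (1 + (-0.586)·0.300) = -0.2860/0.8242 = -0.3470
(Galilean addition would give -0.286c.)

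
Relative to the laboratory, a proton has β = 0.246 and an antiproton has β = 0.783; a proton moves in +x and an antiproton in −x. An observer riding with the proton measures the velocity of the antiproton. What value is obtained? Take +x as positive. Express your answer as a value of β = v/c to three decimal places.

β_A = 0.246, β_B = -0.783.
Transform to A's frame with the inverse velocity-addition law: u' = (u − v)/(1 − uv/c²), taking u = β_B and v = β_A.
u' = (-0.783 − 0.246) / (1 − (0.246)(-0.783)) = -1.0290/1.1926 = -0.8628.

β = -0.863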